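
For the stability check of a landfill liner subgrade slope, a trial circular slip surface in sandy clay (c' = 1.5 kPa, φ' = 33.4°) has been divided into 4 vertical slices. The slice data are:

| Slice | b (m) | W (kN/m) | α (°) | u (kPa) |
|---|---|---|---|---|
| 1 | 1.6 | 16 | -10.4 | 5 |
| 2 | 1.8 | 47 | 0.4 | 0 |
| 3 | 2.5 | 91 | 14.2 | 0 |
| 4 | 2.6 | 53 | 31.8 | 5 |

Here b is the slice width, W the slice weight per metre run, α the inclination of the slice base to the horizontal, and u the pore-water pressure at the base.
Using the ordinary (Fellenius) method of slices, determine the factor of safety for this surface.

FS = 2.67

Ordinary method of slices: FS = Σ[c'·Δl_i + (W_i cosα_i − u_i·Δl_i)·tanφ'] / Σ W_i sinα_i, with Δl_i = b_i / cosα_i.
Slice 1: Δl = 1.6/cos(-10.4°) = 1.627 m; N'_1 = 16·cos(-10.4°) − 5·1.627 = 7.6; c'Δl = 2.44; W sinα = -2.9
Slice 2: Δl = 1.8/cos0.4° = 1.800 m; N'_2 = 47·cos0.4° − 0·1.800 = 47.0; c'Δl = 2.70; W sinα = 0.3
Slice 3: Δl = 2.5/cos14.2° = 2.579 m; N'_3 = 91·cos14.2° − 0·2.579 = 88.2; c'Δl = 3.87; W sinα = 22.3
Slice 4: Δl = 2.6/cos31.8° = 3.059 m; N'_4 = 53·cos31.8° − 5·3.059 = 29.7; c'Δl = 4.59; W sinα = 27.9
Σc'Δl = 13.6 kN/m; ΣN' = 172.6 kN/m; ΣW sinα = 47.7 kN/m
Resisting = 13.6 + 172.6·tan33.4° = 13.6 + 113.8 = 127.4 kN/m
FS = 127.4 / 47.7 = 2.671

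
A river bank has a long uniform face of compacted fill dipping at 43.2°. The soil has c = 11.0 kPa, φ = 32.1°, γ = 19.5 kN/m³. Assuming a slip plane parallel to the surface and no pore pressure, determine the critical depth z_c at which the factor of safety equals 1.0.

Setting FS = 1.00 in FS = [c + γz cos²β tanφ] / [γz sinβ cosβ] and solving for z:
z = c / [γ cosβ (FS·sinβ − cosβ·tanφ)]
  = 11.0 / [19.5·cos43.2°·(1.00·sin43.2° − cos43.2°·tan32.1°)]
  = 11.0 / [19.5·0.7290·(1.00·0.6845 − 0.7290·0.6273)]
  = 11.0 / 3.2306 = 3.405 m

z_c = 3.40 m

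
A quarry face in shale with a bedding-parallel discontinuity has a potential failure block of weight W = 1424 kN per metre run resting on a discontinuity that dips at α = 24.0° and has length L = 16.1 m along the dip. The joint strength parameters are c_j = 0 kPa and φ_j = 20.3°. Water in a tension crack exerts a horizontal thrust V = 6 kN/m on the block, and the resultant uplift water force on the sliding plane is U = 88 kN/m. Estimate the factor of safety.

Resolving the block weight along and normal to the plane and applying the Mohr–Coulomb strength on the joint:
N' = W cosα − U − V sinα = 1424·cos24.0° − 88 − 6·sin24.0° = 1210.4 kN/m
Driving force T = W sinα + V cosα = 1424·sin24.0° + 6·cos24.0° = 584.7 kN/m
Resisting force R = c_j·L + N'·tanφ_j = 0·16.1 + 1210.4·tan20.3° = 0.0 + 447.8 = 447.8 kN/m
FS = R / T = 447.8 / 584.7 = 0.766

FS = 0.77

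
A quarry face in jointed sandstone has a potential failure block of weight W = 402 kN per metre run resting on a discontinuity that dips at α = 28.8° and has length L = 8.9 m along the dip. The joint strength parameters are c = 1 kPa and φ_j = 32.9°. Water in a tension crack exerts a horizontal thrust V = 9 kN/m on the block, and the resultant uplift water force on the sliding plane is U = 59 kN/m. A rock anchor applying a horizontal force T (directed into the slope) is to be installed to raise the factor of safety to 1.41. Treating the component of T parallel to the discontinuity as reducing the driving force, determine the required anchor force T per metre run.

Resolving forces along and normal to the sliding plane, with the horizontal anchor force T adding T·sinα to the effective normal force and T·cosα acting up the plane against the driving force:
FS = [cL + (W cosα − U − V sinα + T sinα) tanφ_j] / [W sinα + V cosα − T cosα]
Without the anchor: N' = 288.9 kN/m, driving T_d = 201.6 kN/m, resisting R = 1·8.9 + 288.9·tan32.9° = 195.8 kN/m, FS = 0.97.
Setting FS = 1.41 and solving for T:
1.41·(201.6 − T cos28.8°) = 195.8 + T sin28.8°·tan32.9°
T·(sin28.8°·tan32.9° + 1.41·cos28.8°) = 1.41·201.6 − 195.8
T·(0.4818·0.6469 + 1.41·0.8763) = 284.2 − 195.8 = 88.4
T·1.5473 = 88.4
T = 57.1 kN/m

T = 57 kN/m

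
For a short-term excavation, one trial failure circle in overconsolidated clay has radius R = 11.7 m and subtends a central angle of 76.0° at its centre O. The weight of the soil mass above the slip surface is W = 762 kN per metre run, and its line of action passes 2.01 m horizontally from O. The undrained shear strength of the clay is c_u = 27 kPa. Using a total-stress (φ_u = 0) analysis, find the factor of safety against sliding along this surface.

Taking moments about the centre O, the resisting moment is provided by the undrained shear strength acting along the arc:
Arc length L_a = R·θ = 11.7·(76.0°·π/180) = 11.7·1.3265 = 15.52 m
M_R = c_u·L_a·R = 27·15.52·11.7 = 4902.6 kN·m/m
M_D = W·d = 762·2.01 = 1531.6 kN·m/m
FS = M_R / M_D = 4902.6 / 1531.6 = 3.201

FS = 3.20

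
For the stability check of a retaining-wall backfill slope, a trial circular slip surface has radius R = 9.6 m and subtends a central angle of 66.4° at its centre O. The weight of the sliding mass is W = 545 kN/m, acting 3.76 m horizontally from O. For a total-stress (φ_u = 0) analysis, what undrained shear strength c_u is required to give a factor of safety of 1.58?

FS = c_u·L_a·R / (W·d), so c_u = FS·W·d / (L_a·R).
Arc length L_a = R·θ = 9.6·(66.4°·π/180) = 9.6·1.1589 = 11.13 m
c_u = 1.58·545·3.76 / (11.13·9.6) = 3237.7 / 106.80 = 30.31 kPa

c_u = 30.3 kPa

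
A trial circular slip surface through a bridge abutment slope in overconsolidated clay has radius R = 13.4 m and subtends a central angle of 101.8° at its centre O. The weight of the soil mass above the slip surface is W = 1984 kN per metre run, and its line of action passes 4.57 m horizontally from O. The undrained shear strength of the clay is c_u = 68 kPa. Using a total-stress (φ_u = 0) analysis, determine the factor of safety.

Taking moments about the centre O, the resisting moment is provided by the undrained shear strength acting along the arc:
Arc length L_a = R·θ = 13.4·(101.8°·π/180) = 13.4·1.7767 = 23.81 m
M_R = c_u·L_a·R = 68·23.81·13.4 = 21694.2 kN·m/m
M_D = W·d = 1984·4.57 = 9066.9 kN·m/m
FS = M_R / M_D = 21694.2 / 9066.9 = 2.393

FS = 2.39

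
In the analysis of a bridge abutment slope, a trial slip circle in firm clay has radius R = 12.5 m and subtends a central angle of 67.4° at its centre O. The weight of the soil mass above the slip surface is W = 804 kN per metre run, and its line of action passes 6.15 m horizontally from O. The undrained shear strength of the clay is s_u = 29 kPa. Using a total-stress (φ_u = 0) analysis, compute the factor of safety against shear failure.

Taking moments about the centre O, the resisting moment is provided by the undrained shear strength acting along the arc:
Arc length L_a = R·θ = 12.5·(67.4°·π/180) = 12.5·1.1764 = 14.70 m
M_R = s_u·L_a·R = 29·14.70·12.5 = 5330.3 kN·m/m
M_D = W·d = 804·6.15 = 4944.6 kN·m/m
FS = M_R / M_D = 5330.3 / 4944.6 = 1.078

FS = 1.08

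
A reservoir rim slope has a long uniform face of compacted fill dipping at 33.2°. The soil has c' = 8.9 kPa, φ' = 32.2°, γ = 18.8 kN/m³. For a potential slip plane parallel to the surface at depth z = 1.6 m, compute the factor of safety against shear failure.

For an infinite slope with a slip plane parallel to the surface (no pore pressure): FS = [c' + γz cos²β tanφ'] / [γz sinβ cosβ].
γz = 18.8·1.6 = 30.08 kN/m²
Numerator = 8.9 + 30.08·cos²33.2°·tan32.2° = 8.9 + 30.08·0.7002·0.6297 = 22.163 kPa
Denominator = 30.08·sin33.2°·cos33.2° = 30.08·0.5476·0.8368 = 13.782 kPa
FS = 22.163 / 13.782 = 1.608

FS = 1.61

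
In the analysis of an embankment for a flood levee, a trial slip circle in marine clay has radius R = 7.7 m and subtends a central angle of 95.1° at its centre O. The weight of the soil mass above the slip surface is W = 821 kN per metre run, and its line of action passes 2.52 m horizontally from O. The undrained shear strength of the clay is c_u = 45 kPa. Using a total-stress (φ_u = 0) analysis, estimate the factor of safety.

Taking moments about the centre O, the resisting moment is provided by the undrained shear strength acting along the arc:
Arc length L_a = R·θ = 7.7·(95.1°·π/180) = 7.7·1.6598 = 12.78 m
M_R = c_u·L_a·R = 45·12.78·7.7 = 4428.5 kN·m/m
M_D = W·d = 821·2.52 = 2068.9 kN·m/m
FS = M_R / M_D = 4428.5 / 2068.9 = 2.140

FS = 2.14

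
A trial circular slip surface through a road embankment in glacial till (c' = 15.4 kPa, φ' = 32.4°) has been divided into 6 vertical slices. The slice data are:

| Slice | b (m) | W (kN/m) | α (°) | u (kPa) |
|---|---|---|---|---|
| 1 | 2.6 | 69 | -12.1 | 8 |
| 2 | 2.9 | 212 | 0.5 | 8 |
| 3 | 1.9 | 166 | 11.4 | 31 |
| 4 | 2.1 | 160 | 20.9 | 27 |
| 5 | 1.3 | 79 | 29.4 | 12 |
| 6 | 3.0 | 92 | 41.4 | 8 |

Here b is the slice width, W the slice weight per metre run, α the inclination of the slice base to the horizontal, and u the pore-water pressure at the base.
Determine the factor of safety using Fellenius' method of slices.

Ordinary method of slices: FS = Σ[c'·Δl_i + (W_i cosα_i − u_i·Δl_i)·tanφ'] / Σ W_i sinα_i, with Δl_i = b_i / cosα_i.
Slice 1: Δl = 2.6/cos(-12.1°) = 2.659 m; N'_1 = 69·cos(-12.1°) − 8·2.659 = 46.2; c'Δl = 40.95; W sinα = -14.5
Slice 2: Δl = 2.9/cos0.5° = 2.900 m; N'_2 = 212·cos0.5° − 8·2.900 = 188.8; c'Δl = 44.66; W sinα = 1.9
Slice 3: Δl = 1.9/cos11.4° = 1.938 m; N'_3 = 166·cos11.4° − 31·1.938 = 102.6; c'Δl = 29.85; W sinα = 32.8
Slice 4: Δl = 2.1/cos20.9° = 2.248 m; N'_4 = 160·cos20.9° − 27·2.248 = 88.8; c'Δl = 34.62; W sinα = 57.1
Slice 5: Δl = 1.3/cos29.4° = 1.492 m; N'_5 = 79·cos29.4° − 12·1.492 = 50.9; c'Δl = 22.98; W sinα = 38.8
Slice 6: Δl = 3.0/cos41.4° = 3.999 m; N'_6 = 92·cos41.4° − 8·3.999 = 37.0; c'Δl = 61.59; W sinα = 60.8
Σc'Δl = 234.6 kN/m; ΣN' = 514.3 kN/m; ΣW sinα = 176.9 kN/m
Resisting = 234.6 + 514.3·tan32.4° = 234.6 + 326.4 = 561.1 kN/m
FS = 561.1 / 176.9 = 3.172

FS = 3.17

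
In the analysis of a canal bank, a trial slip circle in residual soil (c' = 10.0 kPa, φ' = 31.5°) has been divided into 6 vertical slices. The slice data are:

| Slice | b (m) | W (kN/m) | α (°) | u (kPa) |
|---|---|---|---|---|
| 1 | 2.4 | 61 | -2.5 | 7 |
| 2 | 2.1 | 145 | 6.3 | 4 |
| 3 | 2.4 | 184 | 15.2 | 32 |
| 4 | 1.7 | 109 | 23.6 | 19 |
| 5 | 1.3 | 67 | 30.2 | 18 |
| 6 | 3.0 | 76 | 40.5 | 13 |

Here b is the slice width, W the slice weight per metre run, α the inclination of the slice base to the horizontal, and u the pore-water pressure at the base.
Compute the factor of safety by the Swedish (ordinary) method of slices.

FS = 2.00

Ordinary method of slices: FS = Σ[c'·Δl_i + (W_i cosα_i − u_i·Δl_i)·tanφ'] / Σ W_i sinα_i, with Δl_i = b_i / cosα_i.
Slice 1: Δl = 2.4/cos(-2.5°) = 2.402 m; N'_1 = 61·cos(-2.5°) − 7·2.402 = 44.1; c'Δl = 24.02; W sinα = -2.7
Slice 2: Δl = 2.1/cos6.3° = 2.113 m; N'_2 = 145·cos6.3° − 4·2.113 = 135.7; c'Δl = 21.13; W sinα = 15.9
Slice 3: Δl = 2.4/cos15.2° = 2.487 m; N'_3 = 184·cos15.2° − 32·2.487 = 98.0; c'Δl = 24.87; W sinα = 48.2
Slice 4: Δl = 1.7/cos23.6° = 1.855 m; N'_4 = 109·cos23.6° − 19·1.855 = 64.6; c'Δl = 18.55; W sinα = 43.6
Slice 5: Δl = 1.3/cos30.2° = 1.504 m; N'_5 = 67·cos30.2° − 18·1.504 = 30.8; c'Δl = 15.04; W sinα = 33.7
Slice 6: Δl = 3.0/cos40.5° = 3.945 m; N'_6 = 76·cos40.5° − 13·3.945 = 6.5; c'Δl = 39.45; W sinα = 49.4
Σc'Δl = 143.1 kN/m; ΣN' = 379.7 kN/m; ΣW sinα = 188.2 kN/m
Resisting = 143.1 + 379.7·tan31.5° = 143.1 + 232.7 = 375.8 kN/m
FS = 375.8 / 188.2 = 1.997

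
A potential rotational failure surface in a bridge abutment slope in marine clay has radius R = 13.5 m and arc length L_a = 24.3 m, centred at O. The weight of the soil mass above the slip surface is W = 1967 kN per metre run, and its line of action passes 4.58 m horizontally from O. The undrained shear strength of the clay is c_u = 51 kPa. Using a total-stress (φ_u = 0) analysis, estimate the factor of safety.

FS = 1.86

Taking moments about the centre O, the resisting moment is provided by the undrained shear strength acting along the arc:
M_R = c_u·L_a·R = 51·24.30·13.5 = 16730.5 kN·m/m
M_D = W·d = 1967·4.58 = 9008.9 kN·m/m
FS = M_R / M_D = 16730.5 / 9008.9 = 1.857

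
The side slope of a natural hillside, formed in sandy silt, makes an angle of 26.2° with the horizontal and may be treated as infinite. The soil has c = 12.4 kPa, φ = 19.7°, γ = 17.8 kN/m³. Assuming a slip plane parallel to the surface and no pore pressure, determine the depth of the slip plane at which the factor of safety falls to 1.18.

Setting FS = 1.18 in FS = [c + γz cos²β tanφ] / [γz sinβ cosβ] and solving for z:
z = c / [γ cosβ (FS·sinβ − cosβ·tanφ)]
  = 12.4 / [17.8·cos26.2°·(1.18·sin26.2° − cos26.2°·tan19.7°)]
  = 12.4 / [17.8·0.8973·(1.18·0.4415 − 0.8973·0.3581)]
  = 12.4 / 3.1896 = 3.888 m

z = 3.89 m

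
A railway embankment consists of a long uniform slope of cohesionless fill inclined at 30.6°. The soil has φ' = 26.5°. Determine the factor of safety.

For a dry cohesionless infinite slope the factor of safety is FS = tanφ' / tanβ.
FS = tan26.5° / tan30.6° = 0.4986 / 0.5914 = 0.843

FS = 0.84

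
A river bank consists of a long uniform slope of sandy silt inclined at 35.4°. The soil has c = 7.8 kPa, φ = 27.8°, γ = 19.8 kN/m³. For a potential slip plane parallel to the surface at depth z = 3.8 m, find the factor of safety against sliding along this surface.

For an infinite slope with a slip plane parallel to the surface (no pore pressure): FS = [c + γz cos²β tanφ] / [γz sinβ cosβ].
γz = 19.8·3.8 = 75.24 kN/m²
Numerator = 7.8 + 75.24·cos²35.4°·tan27.8° = 7.8 + 75.24·0.6644·0.5272 = 34.158 kPa
Denominator = 75.24·sin35.4°·cos35.4° = 75.24·0.5793·0.8151 = 35.527 kPa
FS = 34.158 / 35.527 = 0.961

FS = 0.96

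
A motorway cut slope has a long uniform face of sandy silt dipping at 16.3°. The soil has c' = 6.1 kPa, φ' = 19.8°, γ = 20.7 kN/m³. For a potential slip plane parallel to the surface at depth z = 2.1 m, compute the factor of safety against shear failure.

FS = 1.75

For an infinite slope with a slip plane parallel to the surface (no pore pressure): FS = [c' + γz cos²β tanφ'] / [γz sinβ cosβ].
γz = 20.7·2.1 = 43.47 kN/m²
Numerator = 6.1 + 43.47·cos²16.3°·tan19.8° = 6.1 + 43.47·0.9212·0.3600 = 20.517 kPa
Denominator = 43.47·sin16.3°·cos16.3° = 43.47·0.2807·0.9598 = 11.710 kPa
FS = 20.517 / 11.710 = 1.752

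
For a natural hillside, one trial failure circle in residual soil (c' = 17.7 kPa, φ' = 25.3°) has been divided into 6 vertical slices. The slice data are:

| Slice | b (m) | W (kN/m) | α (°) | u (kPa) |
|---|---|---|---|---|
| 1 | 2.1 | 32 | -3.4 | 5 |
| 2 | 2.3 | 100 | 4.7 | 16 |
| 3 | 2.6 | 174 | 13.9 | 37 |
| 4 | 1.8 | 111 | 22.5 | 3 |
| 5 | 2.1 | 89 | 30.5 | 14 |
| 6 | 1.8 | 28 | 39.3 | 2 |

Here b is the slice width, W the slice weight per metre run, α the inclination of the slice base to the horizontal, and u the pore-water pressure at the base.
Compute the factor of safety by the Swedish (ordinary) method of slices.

Ordinary method of slices: FS = Σ[c'·Δl_i + (W_i cosα_i − u_i·Δl_i)·tanφ'] / Σ W_i sinα_i, with Δl_i = b_i / cosα_i.
Slice 1: Δl = 2.1/cos(-3.4°) = 2.104 m; N'_1 = 32·cos(-3.4°) − 5·2.104 = 21.4; c'Δl = 37.24; W sinα = -1.9
Slice 2: Δl = 2.3/cos4.7° = 2.308 m; N'_2 = 100·cos4.7° − 16·2.308 = 62.7; c'Δl = 40.85; W sinα = 8.2
Slice 3: Δl = 2.6/cos13.9° = 2.678 m; N'_3 = 174·cos13.9° − 37·2.678 = 69.8; c'Δl = 47.41; W sinα = 41.8
Slice 4: Δl = 1.8/cos22.5° = 1.948 m; N'_4 = 111·cos22.5° − 3·1.948 = 96.7; c'Δl = 34.49; W sinα = 42.5
Slice 5: Δl = 2.1/cos30.5° = 2.437 m; N'_5 = 89·cos30.5° − 14·2.437 = 42.6; c'Δl = 43.14; W sinα = 45.2
Slice 6: Δl = 1.8/cos39.3° = 2.326 m; N'_6 = 28·cos39.3° − 2·2.326 = 17.0; c'Δl = 41.17; W sinα = 17.7
Σc'Δl = 244.3 kN/m; ΣN' = 310.3 kN/m; ΣW sinα = 153.5 kN/m
Resisting = 244.3 + 310.3·tan25.3° = 244.3 + 146.7 = 390.9 kN/m
FS = 390.9 / 153.5 = 2.547

FS = 2.55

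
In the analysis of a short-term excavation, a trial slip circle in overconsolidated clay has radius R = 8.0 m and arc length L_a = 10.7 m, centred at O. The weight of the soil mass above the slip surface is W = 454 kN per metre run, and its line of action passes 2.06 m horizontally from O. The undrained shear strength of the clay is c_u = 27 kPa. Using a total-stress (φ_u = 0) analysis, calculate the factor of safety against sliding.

FS = 2.47

Taking moments about the centre O, the resisting moment is provided by the undrained shear strength acting along the arc:
M_R = c_u·L_a·R = 27·10.70·8.0 = 2311.2 kN·m/m
M_D = W·d = 454·2.06 = 935.2 kN·m/m
FS = M_R / M_D = 2311.2 / 935.2 = 2.471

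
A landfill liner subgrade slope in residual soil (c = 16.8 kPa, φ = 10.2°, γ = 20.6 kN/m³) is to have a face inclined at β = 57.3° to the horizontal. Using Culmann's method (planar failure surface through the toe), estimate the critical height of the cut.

H_c = 8.46 m

Culmann's analysis gives the critical failure plane at α_cr = (β + φ)/2 = (57.3 + 10.2)/2 = 33.8°, and the critical height
H_c = (4c/γ) · sinβ cosφ / [1 − cos(β − φ)]
    = (4·16.8/20.6) · sin57.3°·cos10.2° / [1 − cos(47.1°)]
    = 3.262 · 0.8415·0.9842 / [1 − 0.6807]
    = 3.262 · 0.8282 / 0.3193
    = 8.46 m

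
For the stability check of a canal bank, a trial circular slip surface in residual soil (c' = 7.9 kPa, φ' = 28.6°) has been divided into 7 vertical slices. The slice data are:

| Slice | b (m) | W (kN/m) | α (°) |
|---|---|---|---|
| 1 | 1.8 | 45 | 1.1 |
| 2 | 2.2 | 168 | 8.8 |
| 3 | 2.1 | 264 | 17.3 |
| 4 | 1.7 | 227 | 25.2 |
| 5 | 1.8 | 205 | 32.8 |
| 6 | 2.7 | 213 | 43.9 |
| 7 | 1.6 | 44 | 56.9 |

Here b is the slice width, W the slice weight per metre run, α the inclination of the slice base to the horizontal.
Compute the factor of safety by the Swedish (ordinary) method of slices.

Ordinary method of slices: FS = Σ[c'·Δl_i + (W_i cosα_i)·tanφ'] / Σ W_i sinα_i, with Δl_i = b_i / cosα_i.
Slice 1: Δl = 1.8/cos1.1° = 1.800 m; N'_1 = 45·cos1.1° = 45.0; c'Δl = 14.22; W sinα = 0.9
Slice 2: Δl = 2.2/cos8.8° = 2.226 m; N'_2 = 168·cos8.8° = 166.0; c'Δl = 17.59; W sinα = 25.7
Slice 3: Δl = 2.1/cos17.3° = 2.200 m; N'_3 = 264·cos17.3° = 252.1; c'Δl = 17.38; W sinα = 78.5
Slice 4: Δl = 1.7/cos25.2° = 1.879 m; N'_4 = 227·cos25.2° = 205.4; c'Δl = 14.84; W sinα = 96.7
Slice 5: Δl = 1.8/cos32.8° = 2.141 m; N'_5 = 205·cos32.8° = 172.3; c'Δl = 16.92; W sinα = 111.1
Slice 6: Δl = 2.7/cos43.9° = 3.747 m; N'_6 = 213·cos43.9° = 153.5; c'Δl = 29.60; W sinα = 147.7
Slice 7: Δl = 1.6/cos56.9° = 2.930 m; N'_7 = 44·cos56.9° = 24.0; c'Δl = 23.15; W sinα = 36.9
Σc'Δl = 133.7 kN/m; ΣN' = 1018.3 kN/m; ΣW sinα = 497.3 kN/m
Resisting = 133.7 + 1018.3·tan28.6° = 133.7 + 555.2 = 688.9 kN/m
FS = 688.9 / 497.3 = 1.385

FS = 1.39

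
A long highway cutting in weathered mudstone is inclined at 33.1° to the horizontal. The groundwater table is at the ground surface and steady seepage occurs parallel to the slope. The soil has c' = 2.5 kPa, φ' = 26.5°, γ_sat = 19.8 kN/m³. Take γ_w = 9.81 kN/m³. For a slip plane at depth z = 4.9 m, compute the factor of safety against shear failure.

With seepage parallel to the slope and the water table at the surface, the effective normal stress on the slip plane uses the buoyant unit weight γ' = γ_sat − γ_w while the driving shear stress uses γ_sat:
FS = [c' + γ' z cos²β tanφ'] / [γ_sat z sinβ cosβ]
γ' = 19.8 − 9.81 = 9.99 kN/m³
Numerator = 2.5 + 9.99·4.9·cos²33.1°·tan26.5° = 2.5 + 9.99·4.9·0.7018·0.4986 = 19.628 kPa
Denominator = 19.8·4.9·sin33.1°·cos33.1° = 19.8·4.9·0.5461·0.8377 = 44.385 kPa
FS = 19.628 / 44.385 = 0.442

FS = 0.44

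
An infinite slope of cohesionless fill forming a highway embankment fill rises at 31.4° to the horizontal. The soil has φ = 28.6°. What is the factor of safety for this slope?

For a dry cohesionless infinite slope the factor of safety is FS = tanφ / tanβ.
FS = tan28.6° / tan31.4° = 0.5452 / 0.6104 = 0.893

FS = 0.89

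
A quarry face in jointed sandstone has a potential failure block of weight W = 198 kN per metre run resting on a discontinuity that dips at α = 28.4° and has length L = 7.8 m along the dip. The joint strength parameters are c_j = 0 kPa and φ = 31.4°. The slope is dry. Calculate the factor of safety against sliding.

FS = 1.13

Resolving the block weight along and normal to the plane and applying the Mohr–Coulomb strength on the joint:
N' = W cosα = 198·cos28.4° = 174.2 kN/m
Driving force T = W sinα = 198·sin28.4° = 94.2 kN/m
Resisting force R = c_j·L + N'·tanφ = 0·7.8 + 174.2·tan31.4° = 0.0 + 106.3 = 106.3 kN/m
FS = R / T = 106.3 / 94.2 = 1.129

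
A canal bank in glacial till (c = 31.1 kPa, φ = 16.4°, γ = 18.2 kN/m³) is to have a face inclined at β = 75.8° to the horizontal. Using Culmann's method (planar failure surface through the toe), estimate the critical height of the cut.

Culmann's analysis gives the critical failure plane at α_cr = (β + φ)/2 = (75.8 + 16.4)/2 = 46.1°, and the critical height
H_c = (4c/γ) · sinβ cosφ / [1 − cos(β − φ)]
    = (4·31.1/18.2) · sin75.8°·cos16.4° / [1 − cos(59.4°)]
    = 6.835 · 0.9694·0.9593 / [1 − 0.5090]
    = 6.835 · 0.9300 / 0.4910
    = 12.95 m

H_c = 12.95 m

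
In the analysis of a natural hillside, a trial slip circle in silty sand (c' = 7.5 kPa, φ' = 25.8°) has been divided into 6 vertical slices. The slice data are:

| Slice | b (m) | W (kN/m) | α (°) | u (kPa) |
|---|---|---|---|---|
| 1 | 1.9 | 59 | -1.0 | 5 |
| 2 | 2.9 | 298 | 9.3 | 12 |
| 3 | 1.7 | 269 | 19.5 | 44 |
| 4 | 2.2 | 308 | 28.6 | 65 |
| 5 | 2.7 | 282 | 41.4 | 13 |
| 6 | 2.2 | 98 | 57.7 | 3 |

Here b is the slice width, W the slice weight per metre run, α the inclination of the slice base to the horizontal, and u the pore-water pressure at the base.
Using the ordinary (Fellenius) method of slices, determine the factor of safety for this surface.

FS = 0.92

Ordinary method of slices: FS = Σ[c'·Δl_i + (W_i cosα_i − u_i·Δl_i)·tanφ'] / Σ W_i sinα_i, with Δl_i = b_i / cosα_i.
Slice 1: Δl = 1.9/cos(-1.0°) = 1.900 m; N'_1 = 59·cos(-1.0°) − 5·1.900 = 49.5; c'Δl = 14.25; W sinα = -1.0
Slice 2: Δl = 2.9/cos9.3° = 2.939 m; N'_2 = 298·cos9.3° − 12·2.939 = 258.8; c'Δl = 22.04; W sinα = 48.2
Slice 3: Δl = 1.7/cos19.5° = 1.803 m; N'_3 = 269·cos19.5° − 44·1.803 = 174.2; c'Δl = 13.53; W sinα = 89.8
Slice 4: Δl = 2.2/cos28.6° = 2.506 m; N'_4 = 308·cos28.6° − 65·2.506 = 107.5; c'Δl = 18.79; W sinα = 147.4
Slice 5: Δl = 2.7/cos41.4° = 3.599 m; N'_5 = 282·cos41.4° − 13·3.599 = 164.7; c'Δl = 27.00; W sinα = 186.5
Slice 6: Δl = 2.2/cos57.7° = 4.117 m; N'_6 = 98·cos57.7° − 3·4.117 = 40.0; c'Δl = 30.88; W sinα = 82.8
Σc'Δl = 126.5 kN/m; ΣN' = 794.8 kN/m; ΣW sinα = 553.7 kN/m
Resisting = 126.5 + 794.8·tan25.8° = 126.5 + 384.2 = 510.7 kN/m
FS = 510.7 / 553.7 = 0.922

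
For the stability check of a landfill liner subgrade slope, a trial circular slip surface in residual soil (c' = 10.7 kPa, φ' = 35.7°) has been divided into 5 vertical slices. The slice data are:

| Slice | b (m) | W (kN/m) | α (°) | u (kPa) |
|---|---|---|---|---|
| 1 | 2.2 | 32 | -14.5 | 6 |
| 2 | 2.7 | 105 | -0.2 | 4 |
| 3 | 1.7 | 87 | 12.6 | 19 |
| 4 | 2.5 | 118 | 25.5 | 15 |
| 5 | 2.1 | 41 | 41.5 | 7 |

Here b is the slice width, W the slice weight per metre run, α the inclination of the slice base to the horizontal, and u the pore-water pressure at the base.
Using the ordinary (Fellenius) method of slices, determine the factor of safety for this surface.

FS = 3.43

Ordinary method of slices: FS = Σ[c'·Δl_i + (W_i cosα_i − u_i·Δl_i)·tanφ'] / Σ W_i sinα_i, with Δl_i = b_i / cosα_i.
Slice 1: Δl = 2.2/cos(-14.5°) = 2.272 m; N'_1 = 32·cos(-14.5°) − 6·2.272 = 17.3; c'Δl = 24.31; W sinα = -8.0
Slice 2: Δl = 2.7/cos(-0.2°) = 2.700 m; N'_2 = 105·cos(-0.2°) − 4·2.700 = 94.2; c'Δl = 28.89; W sinα = -0.4
Slice 3: Δl = 1.7/cos12.6° = 1.742 m; N'_3 = 87·cos12.6° − 19·1.742 = 51.8; c'Δl = 18.64; W sinα = 19.0
Slice 4: Δl = 2.5/cos25.5° = 2.770 m; N'_4 = 118·cos25.5° − 15·2.770 = 65.0; c'Δl = 29.64; W sinα = 50.8
Slice 5: Δl = 2.1/cos41.5° = 2.804 m; N'_5 = 41·cos41.5° − 7·2.804 = 11.1; c'Δl = 30.00; W sinα = 27.2
Σc'Δl = 131.5 kN/m; ΣN' = 239.4 kN/m; ΣW sinα = 88.6 kN/m
Resisting = 131.5 + 239.4·tan35.7° = 131.5 + 172.0 = 303.5 kN/m
FS = 303.5 / 88.6 = 3.427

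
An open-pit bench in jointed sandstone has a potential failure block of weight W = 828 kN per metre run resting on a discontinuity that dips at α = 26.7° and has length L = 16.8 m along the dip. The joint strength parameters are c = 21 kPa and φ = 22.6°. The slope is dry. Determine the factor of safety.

Resolving the block weight along and normal to the plane and applying the Mohr–Coulomb strength on the joint:
N' = W cosα = 828·cos26.7° = 739.7 kN/m
Driving force T = W sinα = 828·sin26.7° = 372.0 kN/m
Resisting force R = c·L + N'·tanφ = 21·16.8 + 739.7·tan22.6° = 352.8 + 307.9 = 660.7 kN/m
FS = R / T = 660.7 / 372.0 = 1.776

FS = 1.78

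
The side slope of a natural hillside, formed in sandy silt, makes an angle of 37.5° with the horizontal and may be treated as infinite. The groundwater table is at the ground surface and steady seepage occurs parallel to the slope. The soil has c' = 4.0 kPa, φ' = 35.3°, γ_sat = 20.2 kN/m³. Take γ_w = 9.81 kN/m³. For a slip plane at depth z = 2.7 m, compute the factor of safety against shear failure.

With seepage parallel to the slope and the water table at the surface, the effective normal stress on the slip plane uses the buoyant unit weight γ' = γ_sat − γ_w while the driving shear stress uses γ_sat:
FS = [c' + γ' z cos²β tanφ'] / [γ_sat z sinβ cosβ]
γ' = 20.2 − 9.81 = 10.39 kN/m³
Numerator = 4.0 + 10.39·2.7·cos²37.5°·tan35.3° = 4.0 + 10.39·2.7·0.6294·0.7080 = 16.502 kPa
Denominator = 20.2·2.7·sin37.5°·cos37.5° = 20.2·2.7·0.6088·0.7934 = 26.341 kPa
FS = 16.502 / 26.341 = 0.626

FS = 0.63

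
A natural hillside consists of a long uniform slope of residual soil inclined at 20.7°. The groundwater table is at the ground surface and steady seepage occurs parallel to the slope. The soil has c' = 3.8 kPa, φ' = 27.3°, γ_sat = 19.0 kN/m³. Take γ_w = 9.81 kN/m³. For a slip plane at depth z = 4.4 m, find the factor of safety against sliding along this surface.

With seepage parallel to the slope and the water table at the surface, the effective normal stress on the slip plane uses the buoyant unit weight γ' = γ_sat − γ_w while the driving shear stress uses γ_sat:
FS = [c' + γ' z cos²β tanφ'] / [γ_sat z sinβ cosβ]
γ' = 19.0 − 9.81 = 9.19 kN/m³
Numerator = 3.8 + 9.19·4.4·cos²20.7°·tan27.3° = 3.8 + 9.19·4.4·0.8751·0.5161 = 22.063 kPa
Denominator = 19.0·4.4·sin20.7°·cos20.7° = 19.0·4.4·0.3535·0.9354 = 27.643 kPa
FS = 22.063 / 27.643 = 0.798

FS = 0.80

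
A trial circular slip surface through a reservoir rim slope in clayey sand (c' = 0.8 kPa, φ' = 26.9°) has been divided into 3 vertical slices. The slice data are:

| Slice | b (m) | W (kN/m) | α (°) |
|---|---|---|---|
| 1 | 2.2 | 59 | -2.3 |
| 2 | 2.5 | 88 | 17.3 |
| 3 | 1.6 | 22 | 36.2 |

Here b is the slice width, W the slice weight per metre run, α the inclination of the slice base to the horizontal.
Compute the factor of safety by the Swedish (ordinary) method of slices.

Ordinary method of slices: FS = Σ[c'·Δl_i + (W_i cosα_i)·tanφ'] / Σ W_i sinα_i, with Δl_i = b_i / cosα_i.
Slice 1: Δl = 2.2/cos(-2.3°) = 2.202 m; N'_1 = 59·cos(-2.3°) = 59.0; c'Δl = 1.76; W sinα = -2.4
Slice 2: Δl = 2.5/cos17.3° = 2.618 m; N'_2 = 88·cos17.3° = 84.0; c'Δl = 2.09; W sinα = 26.2
Slice 3: Δl = 1.6/cos36.2° = 1.983 m; N'_3 = 22·cos36.2° = 17.8; c'Δl = 1.59; W sinα = 13.0
Σc'Δl = 5.4 kN/m; ΣN' = 160.7 kN/m; ΣW sinα = 36.8 kN/m
Resisting = 5.4 + 160.7·tan26.9° = 5.4 + 81.5 = 87.0 kN/m
FS = 87.0 / 36.8 = 2.364

FS = 2.36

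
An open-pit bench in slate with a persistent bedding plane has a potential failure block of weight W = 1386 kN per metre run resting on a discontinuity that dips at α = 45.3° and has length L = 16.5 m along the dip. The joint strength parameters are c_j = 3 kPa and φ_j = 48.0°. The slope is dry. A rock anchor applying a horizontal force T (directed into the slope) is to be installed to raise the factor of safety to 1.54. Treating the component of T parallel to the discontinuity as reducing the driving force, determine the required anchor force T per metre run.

T = 206 kN/m

Resolving forces along and normal to the sliding plane, with the horizontal anchor force T adding T·sinα to the effective normal force and T·cosα acting up the plane against the driving force:
FS = [c_jL + (W cosα + T sinα) tanφ_j] / [W sinα − T cosα]
Without the anchor: N' = 974.9 kN/m, driving T_d = 985.2 kN/m, resisting R = 3·16.5 + 974.9·tan48.0° = 1132.2 kN/m, FS = 1.15.
Setting FS = 1.54 and solving for T:
1.54·(985.2 − T cos45.3°) = 1132.2 + T sin45.3°·tan48.0°
T·(sin45.3°·tan48.0° + 1.54·cos45.3°) = 1.54·985.2 − 1132.2
T·(0.7108·1.1106 + 1.54·0.7034) = 1517.2 − 1132.2 = 384.9
T·1.8727 = 384.9
T = 205.5 kN/m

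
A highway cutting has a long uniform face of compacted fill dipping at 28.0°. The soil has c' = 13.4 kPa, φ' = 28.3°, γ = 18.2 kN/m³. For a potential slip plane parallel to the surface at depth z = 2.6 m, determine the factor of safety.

For an infinite slope with a slip plane parallel to the surface (no pore pressure): FS = [c' + γz cos²β tanφ'] / [γz sinβ cosβ].
γz = 18.2·2.6 = 47.32 kN/m²
Numerator = 13.4 + 47.32·cos²28.0°·tan28.3° = 13.4 + 47.32·0.7796·0.5384 = 33.263 kPa
Denominator = 47.32·sin28.0°·cos28.0° = 47.32·0.4695·0.8829 = 19.615 kPa
FS = 33.263 / 19.615 = 1.696

FS = 1.70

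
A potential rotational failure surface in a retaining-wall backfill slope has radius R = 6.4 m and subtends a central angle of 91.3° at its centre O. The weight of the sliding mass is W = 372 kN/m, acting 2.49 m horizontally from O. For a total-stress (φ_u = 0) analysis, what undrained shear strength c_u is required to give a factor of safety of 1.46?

c_u = 20.7 kPa

FS = c_u·L_a·R / (W·d), so c_u = FS·W·d / (L_a·R).
Arc length L_a = R·θ = 6.4·(91.3°·π/180) = 6.4·1.5935 = 10.20 m
c_u = 1.46·372·2.49 / (10.20·6.4) = 1352.4 / 65.27 = 20.72 kPa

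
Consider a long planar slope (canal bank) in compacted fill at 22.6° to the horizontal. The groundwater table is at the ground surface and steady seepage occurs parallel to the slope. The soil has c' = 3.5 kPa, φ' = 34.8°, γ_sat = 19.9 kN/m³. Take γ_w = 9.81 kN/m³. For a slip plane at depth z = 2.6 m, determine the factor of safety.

With seepage parallel to the slope and the water table at the surface, the effective normal stress on the slip plane uses the buoyant unit weight γ' = γ_sat − γ_w while the driving shear stress uses γ_sat:
FS = [c' + γ' z cos²β tanφ'] / [γ_sat z sinβ cosβ]
γ' = 19.9 − 9.81 = 10.09 kN/m³
Numerator = 3.5 + 10.09·2.6·cos²22.6°·tan34.8° = 3.5 + 10.09·2.6·0.8523·0.6950 = 19.040 kPa
Denominator = 19.9·2.6·sin22.6°·cos22.6° = 19.9·2.6·0.3843·0.9232 = 18.357 kPa
FS = 19.040 / 18.357 = 1.037

FS = 1.04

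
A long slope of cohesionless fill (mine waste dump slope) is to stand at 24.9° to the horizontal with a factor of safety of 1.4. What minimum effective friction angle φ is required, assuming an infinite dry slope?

φ = 33.0°

FS = tanφ/tanβ ⇒ tanφ = FS · tanβ = 1.4 · tan24.9° = 0.6499
φ = arctan(0.6499) = 33.02°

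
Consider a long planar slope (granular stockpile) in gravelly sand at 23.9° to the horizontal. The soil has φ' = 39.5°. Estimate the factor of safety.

FS = 1.86

For a dry cohesionless infinite slope the factor of safety is FS = tanφ' / tanβ.
FS = tan39.5° / tan23.9° = 0.8243 / 0.4431 = 1.860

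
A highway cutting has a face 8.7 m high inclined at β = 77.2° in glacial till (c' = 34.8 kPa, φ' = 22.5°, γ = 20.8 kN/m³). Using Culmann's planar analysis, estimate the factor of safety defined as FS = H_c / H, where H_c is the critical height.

FS = 1.64

H_c = (4c'/γ) · sinβ cosφ' / [1 − cos(β − φ')]
    = (4·34.8/20.8) · sin77.2°·cos22.5° / [1 − cos54.7°]
    = 6.692 · 0.9009 / 0.4221 = 14.28 m
FS = H_c / H = 14.28 / 8.7 = 1.642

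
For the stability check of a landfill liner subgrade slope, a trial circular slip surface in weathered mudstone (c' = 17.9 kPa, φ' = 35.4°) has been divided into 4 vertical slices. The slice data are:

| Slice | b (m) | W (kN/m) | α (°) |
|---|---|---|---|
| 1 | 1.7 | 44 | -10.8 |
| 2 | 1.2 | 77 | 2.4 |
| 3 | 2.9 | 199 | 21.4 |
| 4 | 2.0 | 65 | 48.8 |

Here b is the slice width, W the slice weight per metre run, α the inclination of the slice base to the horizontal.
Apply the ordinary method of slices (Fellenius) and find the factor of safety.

FS = 3.52

Ordinary method of slices: FS = Σ[c'·Δl_i + (W_i cosα_i)·tanφ'] / Σ W_i sinα_i, with Δl_i = b_i / cosα_i.
Slice 1: Δl = 1.7/cos(-10.8°) = 1.731 m; N'_1 = 44·cos(-10.8°) = 43.2; c'Δl = 30.98; W sinα = -8.2
Slice 2: Δl = 1.2/cos2.4° = 1.201 m; N'_2 = 77·cos2.4° = 76.9; c'Δl = 21.50; W sinα = 3.2
Slice 3: Δl = 2.9/cos21.4° = 3.115 m; N'_3 = 199·cos21.4° = 185.3; c'Δl = 55.75; W sinα = 72.6
Slice 4: Δl = 2.0/cos48.8° = 3.036 m; N'_4 = 65·cos48.8° = 42.8; c'Δl = 54.35; W sinα = 48.9
Σc'Δl = 162.6 kN/m; ΣN' = 348.2 kN/m; ΣW sinα = 116.5 kN/m
Resisting = 162.6 + 348.2·tan35.4° = 162.6 + 247.5 = 410.1 kN/m
FS = 410.1 / 116.5 = 3.520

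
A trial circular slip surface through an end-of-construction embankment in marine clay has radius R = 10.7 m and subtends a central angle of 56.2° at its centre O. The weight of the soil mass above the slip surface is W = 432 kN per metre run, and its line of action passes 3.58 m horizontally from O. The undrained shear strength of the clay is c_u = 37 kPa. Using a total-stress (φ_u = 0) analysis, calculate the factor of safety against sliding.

Taking moments about the centre O, the resisting moment is provided by the undrained shear strength acting along the arc:
Arc length L_a = R·θ = 10.7·(56.2°·π/180) = 10.7·0.9809 = 10.50 m
M_R = c_u·L_a·R = 37·10.50·10.7 = 4155.1 kN·m/m
M_D = W·d = 432·3.58 = 1546.6 kN·m/m
FS = M_R / M_D = 4155.1 / 1546.6 = 2.687

FS = 2.69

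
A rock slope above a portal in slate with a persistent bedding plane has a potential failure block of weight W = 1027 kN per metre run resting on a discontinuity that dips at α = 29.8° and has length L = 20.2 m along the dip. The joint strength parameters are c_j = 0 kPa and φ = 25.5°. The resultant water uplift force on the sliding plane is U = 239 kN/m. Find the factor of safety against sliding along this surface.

FS = 0.61

Resolving the block weight along and normal to the plane and applying the Mohr–Coulomb strength on the joint:
N' = W cosα − U = 1027·cos29.8° − 239 = 652.2 kN/m
Driving force T = W sinα = 1027·sin29.8° = 510.4 kN/m
Resisting force R = c_j·L + N'·tanφ = 0·20.2 + 652.2·tan25.5° = 0.0 + 311.1 = 311.1 kN/m
FS = R / T = 311.1 / 510.4 = 0.609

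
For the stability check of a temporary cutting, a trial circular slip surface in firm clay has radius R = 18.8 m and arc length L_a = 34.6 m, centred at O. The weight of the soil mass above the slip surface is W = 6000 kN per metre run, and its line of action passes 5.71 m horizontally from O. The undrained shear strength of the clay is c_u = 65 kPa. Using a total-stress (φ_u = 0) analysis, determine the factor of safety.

Taking moments about the centre O, the resisting moment is provided by the undrained shear strength acting along the arc:
M_R = c_u·L_a·R = 65·34.60·18.8 = 42281.2 kN·m/m
M_D = W·d = 6000·5.71 = 34260.0 kN·m/m
FS = M_R / M_D = 42281.2 / 34260.0 = 1.234

FS = 1.23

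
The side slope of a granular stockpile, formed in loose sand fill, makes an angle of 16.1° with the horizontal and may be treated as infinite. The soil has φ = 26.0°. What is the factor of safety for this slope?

FS = 1.69

For a dry cohesionless infinite slope the factor of safety is FS = tanφ / tanβ.
FS = tan26.0° / tan16.1° = 0.4877 / 0.2886 = 1.690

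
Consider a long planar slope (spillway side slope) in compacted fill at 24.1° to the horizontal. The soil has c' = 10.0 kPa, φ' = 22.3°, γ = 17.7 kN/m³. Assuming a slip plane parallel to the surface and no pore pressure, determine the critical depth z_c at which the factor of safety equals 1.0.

Setting FS = 1.00 in FS = [c' + γz cos²β tanφ'] / [γz sinβ cosβ] and solving for z:
z = c' / [γ cosβ (FS·sinβ − cosβ·tanφ')]
  = 10.0 / [17.7·cos24.1°·(1.00·sin24.1° − cos24.1°·tan22.3°)]
  = 10.0 / [17.7·0.9128·(1.00·0.4083 − 0.9128·0.4101)]
  = 10.0 / 0.5485 = 18.230 m

z_c = 18.23 m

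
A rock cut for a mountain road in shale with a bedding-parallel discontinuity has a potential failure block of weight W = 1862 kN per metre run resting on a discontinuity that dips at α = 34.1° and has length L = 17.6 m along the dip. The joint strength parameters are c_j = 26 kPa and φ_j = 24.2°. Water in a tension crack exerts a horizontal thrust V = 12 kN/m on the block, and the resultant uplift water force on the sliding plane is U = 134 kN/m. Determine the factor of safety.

FS = 1.03

Resolving the block weight along and normal to the plane and applying the Mohr–Coulomb strength on the joint:
N' = W cosα − U − V sinα = 1862·cos34.1° − 134 − 12·sin34.1° = 1401.1 kN/m
Driving force T = W sinα + V cosα = 1862·sin34.1° + 12·cos34.1° = 1053.8 kN/m
Resisting force R = c_j·L + N'·tanφ_j = 26·17.6 + 1401.1·tan24.2° = 457.6 + 629.7 = 1087.3 kN/m
FS = R / T = 1087.3 / 1053.8 = 1.032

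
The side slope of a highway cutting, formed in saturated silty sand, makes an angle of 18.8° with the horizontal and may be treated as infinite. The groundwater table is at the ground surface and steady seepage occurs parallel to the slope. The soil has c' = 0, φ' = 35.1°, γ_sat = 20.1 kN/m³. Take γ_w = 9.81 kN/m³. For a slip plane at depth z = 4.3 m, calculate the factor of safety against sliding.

With seepage parallel to the slope and the water table at the surface, the effective normal stress on the slip plane uses the buoyant unit weight γ' = γ_sat − γ_w while the driving shear stress uses γ_sat:
FS = [c' + γ' z cos²β tanφ'] / [γ_sat z sinβ cosβ]
(For c' = 0 this reduces to FS = (γ'/γ_sat)·tanφ'/tanβ.)
γ' = 20.1 − 9.81 = 10.29 kN/m³
Numerator = 0.0 + 10.29·4.3·cos²18.8°·tan35.1° = 0.0 + 10.29·4.3·0.8961·0.7028 = 27.868 kPa
Denominator = 20.1·4.3·sin18.8°·cos18.8° = 20.1·4.3·0.3223·0.9466 = 26.367 kPa
FS = 27.868 / 26.367 = 1.057

FS = 1.06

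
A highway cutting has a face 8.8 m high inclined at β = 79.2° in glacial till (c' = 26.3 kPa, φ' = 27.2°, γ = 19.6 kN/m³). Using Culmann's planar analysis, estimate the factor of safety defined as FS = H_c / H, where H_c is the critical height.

H_c = (4c'/γ) · sinβ cosφ' / [1 − cos(β − φ')]
    = (4·26.3/19.6) · sin79.2°·cos27.2° / [1 − cos52.0°]
    = 5.367 · 0.8737 / 0.3843 = 12.20 m
FS = H_c / H = 12.20 / 8.8 = 1.386

FS = 1.39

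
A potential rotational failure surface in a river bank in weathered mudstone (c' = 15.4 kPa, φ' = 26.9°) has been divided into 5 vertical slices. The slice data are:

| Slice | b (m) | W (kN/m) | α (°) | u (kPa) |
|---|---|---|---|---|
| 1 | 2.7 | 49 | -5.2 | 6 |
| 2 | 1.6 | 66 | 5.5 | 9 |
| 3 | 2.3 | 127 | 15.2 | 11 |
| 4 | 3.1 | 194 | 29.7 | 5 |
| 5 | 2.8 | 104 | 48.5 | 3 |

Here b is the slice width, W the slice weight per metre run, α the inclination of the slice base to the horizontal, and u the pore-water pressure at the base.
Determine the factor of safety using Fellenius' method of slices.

FS = 2.01

Ordinary method of slices: FS = Σ[c'·Δl_i + (W_i cosα_i − u_i·Δl_i)·tanφ'] / Σ W_i sinα_i, with Δl_i = b_i / cosα_i.
Slice 1: Δl = 2.7/cos(-5.2°) = 2.711 m; N'_1 = 49·cos(-5.2°) − 6·2.711 = 32.5; c'Δl = 41.75; W sinα = -4.4
Slice 2: Δl = 1.6/cos5.5° = 1.607 m; N'_2 = 66·cos5.5° − 9·1.607 = 51.2; c'Δl = 24.75; W sinα = 6.3
Slice 3: Δl = 2.3/cos15.2° = 2.383 m; N'_3 = 127·cos15.2° − 11·2.383 = 96.3; c'Δl = 36.70; W sinα = 33.3
Slice 4: Δl = 3.1/cos29.7° = 3.569 m; N'_4 = 194·cos29.7° − 5·3.569 = 150.7; c'Δl = 54.96; W sinα = 96.1
Slice 5: Δl = 2.8/cos48.5° = 4.226 m; N'_5 = 104·cos48.5° − 3·4.226 = 56.2; c'Δl = 65.08; W sinα = 77.9
Σc'Δl = 223.2 kN/m; ΣN' = 387.0 kN/m; ΣW sinα = 209.2 kN/m
Resisting = 223.2 + 387.0·tan26.9° = 223.2 + 196.3 = 419.6 kN/m
FS = 419.6 / 209.2 = 2.006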